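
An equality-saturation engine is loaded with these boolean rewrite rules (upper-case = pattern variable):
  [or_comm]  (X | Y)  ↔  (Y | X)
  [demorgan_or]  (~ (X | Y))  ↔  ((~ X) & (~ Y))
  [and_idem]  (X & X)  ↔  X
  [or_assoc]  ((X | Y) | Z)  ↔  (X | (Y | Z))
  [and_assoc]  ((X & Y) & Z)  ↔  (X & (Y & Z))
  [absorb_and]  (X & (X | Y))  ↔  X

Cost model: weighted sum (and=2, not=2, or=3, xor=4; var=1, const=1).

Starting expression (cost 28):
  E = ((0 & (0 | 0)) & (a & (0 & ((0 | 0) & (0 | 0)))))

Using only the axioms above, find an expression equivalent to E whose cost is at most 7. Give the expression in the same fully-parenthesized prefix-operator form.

(0 & (a & 0))   [cost 7]

1. [and_idem →] ((0 | 0) & (0 | 0))  →  (0 | 0);  E = ((0 & (0 | 0)) & (a & (0 & (0 | 0))))
2. [absorb_and →] (0 & (0 | 0))  →  0;  E = ((0 & (0 | 0)) & (a & 0))
3. [absorb_and →] (0 & (0 | 0))  →  0;  cost 7 ≤ 7, done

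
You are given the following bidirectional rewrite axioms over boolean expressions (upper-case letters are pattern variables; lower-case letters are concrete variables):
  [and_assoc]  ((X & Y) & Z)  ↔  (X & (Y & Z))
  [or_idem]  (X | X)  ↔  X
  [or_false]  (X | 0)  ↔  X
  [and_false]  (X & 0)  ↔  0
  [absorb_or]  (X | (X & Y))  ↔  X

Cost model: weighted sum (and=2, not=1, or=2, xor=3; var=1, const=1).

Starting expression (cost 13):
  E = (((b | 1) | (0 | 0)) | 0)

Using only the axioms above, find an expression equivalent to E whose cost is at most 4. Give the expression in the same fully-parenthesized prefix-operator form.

1. [or_false →] (0 | 0)  →  0;  E = (((b | 1) | 0) | 0)
2. [or_false →] ((b | 1) | 0)  →  (b | 1);  E = ((b | 1) | 0)
3. [or_false →] ((b | 1) | 0)  →  (b | 1);  cost 4 ≤ 4, done

(b | 1)   [cost 4]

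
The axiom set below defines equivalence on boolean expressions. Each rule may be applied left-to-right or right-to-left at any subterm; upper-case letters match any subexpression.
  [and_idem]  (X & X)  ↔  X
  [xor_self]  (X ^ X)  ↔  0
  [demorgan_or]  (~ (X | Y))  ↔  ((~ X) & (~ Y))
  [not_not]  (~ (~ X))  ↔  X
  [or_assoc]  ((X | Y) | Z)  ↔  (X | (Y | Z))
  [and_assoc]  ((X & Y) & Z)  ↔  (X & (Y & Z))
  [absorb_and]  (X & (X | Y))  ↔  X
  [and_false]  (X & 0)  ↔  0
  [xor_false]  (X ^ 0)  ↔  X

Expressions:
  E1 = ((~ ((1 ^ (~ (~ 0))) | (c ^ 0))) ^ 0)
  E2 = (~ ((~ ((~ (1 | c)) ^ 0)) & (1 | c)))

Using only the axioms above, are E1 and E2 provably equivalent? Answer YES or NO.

YES

step 1: xor_false (→) rewrites ((~ ((1 ^ (~ (~ 0))) | (c ^ 0))) ^ 0) into (~ ((1 ^ (~ (~ 0))) | (c ^ 0)))
step 2: not_not (→) rewrites (~ (~ 0)) into 0, now (~ ((1 ^ 0) | (c ^ 0)))
step 3: xor_false (→) rewrites (1 ^ 0) into 1, now (~ (1 | (c ^ 0)))
step 4: xor_false (→) rewrites (c ^ 0) into c, now (~ (1 | c))
step 5: and_idem (←) rewrites (1 | c) into ((1 | c) & (1 | c)), now (~ ((1 | c) & (1 | c)))
step 6: not_not (←) rewrites (1 | c) into (~ (~ (1 | c))), now (~ ((~ (~ (1 | c))) & (1 | c)))
step 7: xor_false (←) rewrites (~ (1 | c)) into ((~ (1 | c)) ^ 0), which is E2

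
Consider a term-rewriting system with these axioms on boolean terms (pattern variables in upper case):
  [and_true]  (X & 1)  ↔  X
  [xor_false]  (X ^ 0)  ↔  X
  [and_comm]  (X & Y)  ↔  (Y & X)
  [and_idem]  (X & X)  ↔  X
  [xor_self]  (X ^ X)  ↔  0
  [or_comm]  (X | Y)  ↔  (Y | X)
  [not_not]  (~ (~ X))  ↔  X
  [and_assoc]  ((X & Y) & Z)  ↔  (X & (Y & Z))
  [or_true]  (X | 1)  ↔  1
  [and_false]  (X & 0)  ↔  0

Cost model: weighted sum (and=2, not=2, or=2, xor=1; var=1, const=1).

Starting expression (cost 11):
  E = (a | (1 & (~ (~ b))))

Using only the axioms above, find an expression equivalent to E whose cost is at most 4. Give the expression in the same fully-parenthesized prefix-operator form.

step 1: not_not (→) rewrites (~ (~ b)) into b, now (a | (1 & b))
step 2: and_comm (→) rewrites (1 & b) into (b & 1), now (a | (b & 1))
step 3: and_true (→) rewrites (b & 1) into b, reaching cost 4 (bound 4)

(a | b)   [cost 4]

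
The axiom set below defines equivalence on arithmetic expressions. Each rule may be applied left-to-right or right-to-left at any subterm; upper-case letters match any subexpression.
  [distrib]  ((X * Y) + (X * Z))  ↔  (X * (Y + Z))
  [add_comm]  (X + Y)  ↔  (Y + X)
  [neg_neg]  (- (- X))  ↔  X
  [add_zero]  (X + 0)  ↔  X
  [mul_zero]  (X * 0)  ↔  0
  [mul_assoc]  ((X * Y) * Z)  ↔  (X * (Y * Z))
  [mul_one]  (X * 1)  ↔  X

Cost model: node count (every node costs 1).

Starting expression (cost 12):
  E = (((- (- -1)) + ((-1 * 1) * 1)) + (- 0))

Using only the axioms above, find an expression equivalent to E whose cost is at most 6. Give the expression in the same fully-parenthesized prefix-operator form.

step 1: mul_one (→) rewrites ((-1 * 1) * 1) into (-1 * 1), now (((- (- -1)) + (-1 * 1)) + (- 0))
step 2: mul_one (→) rewrites (-1 * 1) into -1, now (((- (- -1)) + -1) + (- 0))
step 3: neg_neg (→) rewrites (- (- -1)) into -1, reaching cost 6 (bound 6)

((-1 + -1) + (- 0))   [cost 6]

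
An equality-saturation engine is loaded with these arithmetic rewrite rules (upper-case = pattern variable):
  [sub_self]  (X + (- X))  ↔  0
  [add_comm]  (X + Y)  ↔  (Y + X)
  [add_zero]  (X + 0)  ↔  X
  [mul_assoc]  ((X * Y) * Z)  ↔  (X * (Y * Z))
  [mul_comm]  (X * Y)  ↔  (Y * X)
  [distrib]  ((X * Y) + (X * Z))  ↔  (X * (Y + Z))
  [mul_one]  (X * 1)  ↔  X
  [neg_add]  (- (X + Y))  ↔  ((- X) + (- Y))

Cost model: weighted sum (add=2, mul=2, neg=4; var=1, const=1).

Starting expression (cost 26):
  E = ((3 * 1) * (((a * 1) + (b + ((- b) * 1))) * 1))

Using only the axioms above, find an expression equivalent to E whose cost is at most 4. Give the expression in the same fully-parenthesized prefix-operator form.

step 1: mul_one (→) rewrites ((- b) * 1) into (- b), now ((3 * 1) * (((a * 1) + (b + (- b))) * 1))
step 2: mul_one (→) rewrites (a * 1) into a, now ((3 * 1) * ((a + (b + (- b))) * 1))
step 3: sub_self (→) rewrites (b + (- b)) into 0, now ((3 * 1) * ((a + 0) * 1))
step 4: add_zero (→) rewrites (a + 0) into a, now ((3 * 1) * (a * 1))
step 5: mul_one (→) rewrites (a * 1) into a, now ((3 * 1) * a)
step 6: mul_one (→) rewrites (3 * 1) into 3, reaching cost 4 (bound 4)

(3 * a)   [cost 4]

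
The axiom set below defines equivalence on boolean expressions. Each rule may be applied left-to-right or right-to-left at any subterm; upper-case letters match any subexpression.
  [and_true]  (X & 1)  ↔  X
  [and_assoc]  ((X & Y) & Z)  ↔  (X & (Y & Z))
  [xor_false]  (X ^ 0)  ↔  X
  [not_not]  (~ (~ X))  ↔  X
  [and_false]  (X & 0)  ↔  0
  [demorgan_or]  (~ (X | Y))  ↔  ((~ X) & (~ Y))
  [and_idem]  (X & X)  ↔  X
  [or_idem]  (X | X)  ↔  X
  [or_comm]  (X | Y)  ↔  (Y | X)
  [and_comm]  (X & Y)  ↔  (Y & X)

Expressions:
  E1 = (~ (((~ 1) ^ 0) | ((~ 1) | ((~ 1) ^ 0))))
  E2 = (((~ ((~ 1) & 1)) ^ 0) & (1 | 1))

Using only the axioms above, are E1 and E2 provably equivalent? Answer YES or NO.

YES

(1) ((~ 1) ^ 0)  =[xor_false →]=  (~ 1)    ⊢ (~ (((~ 1) ^ 0) | ((~ 1) | (~ 1))))
(2) ((~ 1) | (~ 1))  =[or_idem →]=  (~ 1)    ⊢ (~ (((~ 1) ^ 0) | (~ 1)))
(3) ((~ 1) ^ 0)  =[xor_false →]=  (~ 1)    ⊢ (~ ((~ 1) | (~ 1)))
(4) ((~ 1) | (~ 1))  =[or_idem →]=  (~ 1)    ⊢ (~ (~ 1))
(5) (~ (~ 1))  =[and_true ←]=  ((~ (~ 1)) & 1)
(6) 1  =[or_idem ←]=  (1 | 1)    ⊢ ((~ (~ 1)) & (1 | 1))
(7) (~ (~ 1))  =[xor_false ←]=  ((~ (~ 1)) ^ 0)    ⊢ (((~ (~ 1)) ^ 0) & (1 | 1))
(8) (~ 1)  =[and_true ←]=  ((~ 1) & 1)    ⊢ E2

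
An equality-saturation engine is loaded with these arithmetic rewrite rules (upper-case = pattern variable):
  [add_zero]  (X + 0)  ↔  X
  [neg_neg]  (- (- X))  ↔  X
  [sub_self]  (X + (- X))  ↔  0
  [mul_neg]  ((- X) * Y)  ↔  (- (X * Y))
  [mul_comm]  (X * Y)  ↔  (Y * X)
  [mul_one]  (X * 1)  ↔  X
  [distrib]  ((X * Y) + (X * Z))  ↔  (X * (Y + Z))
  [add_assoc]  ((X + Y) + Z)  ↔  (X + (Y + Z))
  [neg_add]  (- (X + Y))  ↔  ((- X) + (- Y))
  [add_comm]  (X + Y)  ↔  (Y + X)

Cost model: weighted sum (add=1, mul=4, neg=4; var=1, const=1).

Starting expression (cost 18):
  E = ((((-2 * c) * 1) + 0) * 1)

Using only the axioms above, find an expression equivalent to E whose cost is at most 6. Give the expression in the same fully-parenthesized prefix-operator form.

(-2 * c)   [cost 6]

1. [mul_one →] ((-2 * c) * 1)  →  (-2 * c);  E = (((-2 * c) + 0) * 1)
2. [add_zero →] ((-2 * c) + 0)  →  (-2 * c);  E = ((-2 * c) * 1)
3. [mul_one →] ((-2 * c) * 1)  →  (-2 * c);  cost 6 ≤ 6, done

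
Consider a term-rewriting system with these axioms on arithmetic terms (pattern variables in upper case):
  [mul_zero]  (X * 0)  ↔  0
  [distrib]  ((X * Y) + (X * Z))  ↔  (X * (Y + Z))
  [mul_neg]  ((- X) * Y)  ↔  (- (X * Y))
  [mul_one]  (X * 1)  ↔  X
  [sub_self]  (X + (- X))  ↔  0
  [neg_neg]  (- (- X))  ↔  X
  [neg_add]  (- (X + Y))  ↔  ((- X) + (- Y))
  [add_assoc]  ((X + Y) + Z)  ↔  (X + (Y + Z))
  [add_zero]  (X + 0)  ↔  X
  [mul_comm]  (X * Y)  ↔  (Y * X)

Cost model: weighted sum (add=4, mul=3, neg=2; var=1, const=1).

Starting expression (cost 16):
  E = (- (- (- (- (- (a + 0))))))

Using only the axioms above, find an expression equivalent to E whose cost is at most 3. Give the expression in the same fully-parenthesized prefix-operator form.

(1) (a + 0)  =[add_zero →]=  a    ⊢ (- (- (- (- (- a)))))
(2) (- (- a))  =[neg_neg →]=  a    ⊢ (- (- (- a)))
(3) (- (- (- a)))  =[neg_neg →]=  (- a)    ⊢ cost 3, within 3

(- a)   [cost 3]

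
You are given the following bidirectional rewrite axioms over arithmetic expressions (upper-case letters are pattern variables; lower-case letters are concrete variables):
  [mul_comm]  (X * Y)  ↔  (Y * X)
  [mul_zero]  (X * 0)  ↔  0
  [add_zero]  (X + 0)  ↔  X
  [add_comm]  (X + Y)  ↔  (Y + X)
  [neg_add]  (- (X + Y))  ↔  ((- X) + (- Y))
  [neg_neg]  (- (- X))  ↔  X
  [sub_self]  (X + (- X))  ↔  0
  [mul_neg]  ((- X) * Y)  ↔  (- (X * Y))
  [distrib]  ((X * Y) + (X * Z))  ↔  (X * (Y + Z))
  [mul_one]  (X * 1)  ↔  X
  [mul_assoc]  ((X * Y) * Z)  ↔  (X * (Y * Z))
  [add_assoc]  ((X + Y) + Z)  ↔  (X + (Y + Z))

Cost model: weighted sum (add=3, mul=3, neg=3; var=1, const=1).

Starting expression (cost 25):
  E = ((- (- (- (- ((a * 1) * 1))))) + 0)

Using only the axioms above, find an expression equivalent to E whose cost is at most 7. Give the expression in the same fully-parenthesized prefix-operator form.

1. [neg_neg →] (- (- (- ((a * 1) * 1))))  →  (- ((a * 1) * 1));  E = ((- (- ((a * 1) * 1))) + 0)
2. [add_zero →] ((- (- ((a * 1) * 1))) + 0)  →  (- (- ((a * 1) * 1)))
3. [mul_one →] (a * 1)  →  a;  E = (- (- (a * 1)))
4. [mul_one →] (a * 1)  →  a;  cost 7 ≤ 7, done

(- (- a))   [cost 7]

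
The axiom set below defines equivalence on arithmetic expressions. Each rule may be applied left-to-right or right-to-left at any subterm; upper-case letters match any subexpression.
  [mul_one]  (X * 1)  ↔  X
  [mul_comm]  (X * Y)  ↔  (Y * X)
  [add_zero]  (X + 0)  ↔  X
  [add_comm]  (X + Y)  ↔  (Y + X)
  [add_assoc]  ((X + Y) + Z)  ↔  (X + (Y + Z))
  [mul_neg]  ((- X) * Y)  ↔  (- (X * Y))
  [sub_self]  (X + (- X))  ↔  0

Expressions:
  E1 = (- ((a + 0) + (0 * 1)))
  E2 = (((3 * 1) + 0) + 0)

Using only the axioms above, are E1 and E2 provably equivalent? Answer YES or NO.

NO

Every axiom is a valid identity, so a rewrite proof would force E1 and E2 to agree under every assignment.
At a=0: E1 = 0 but E2 = 3; they differ, so no derivation exists.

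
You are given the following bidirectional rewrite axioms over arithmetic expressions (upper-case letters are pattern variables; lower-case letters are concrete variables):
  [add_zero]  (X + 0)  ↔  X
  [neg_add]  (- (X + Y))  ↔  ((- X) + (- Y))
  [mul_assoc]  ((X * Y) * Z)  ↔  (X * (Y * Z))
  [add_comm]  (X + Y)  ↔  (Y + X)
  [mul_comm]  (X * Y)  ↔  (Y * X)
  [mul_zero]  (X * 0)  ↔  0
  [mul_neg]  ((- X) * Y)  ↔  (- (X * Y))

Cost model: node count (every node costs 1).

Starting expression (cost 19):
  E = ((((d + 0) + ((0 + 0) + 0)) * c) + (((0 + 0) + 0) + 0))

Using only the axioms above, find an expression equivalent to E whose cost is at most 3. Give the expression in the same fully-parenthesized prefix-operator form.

step 1: add_zero (→) rewrites ((0 + 0) + 0) into (0 + 0), now ((((d + 0) + (0 + 0)) * c) + (((0 + 0) + 0) + 0))
step 2: add_zero (→) rewrites (0 + 0) into 0, now ((((d + 0) + 0) * c) + (((0 + 0) + 0) + 0))
step 3: add_zero (→) rewrites ((0 + 0) + 0) into (0 + 0), now ((((d + 0) + 0) * c) + ((0 + 0) + 0))
step 4: add_zero (→) rewrites ((0 + 0) + 0) into (0 + 0), now ((((d + 0) + 0) * c) + (0 + 0))
step 5: add_zero (→) rewrites (d + 0) into d, now (((d + 0) * c) + (0 + 0))
step 6: add_zero (→) rewrites (d + 0) into d, now ((d * c) + (0 + 0))
step 7: add_zero (→) rewrites (0 + 0) into 0, now ((d * c) + 0)
step 8: add_zero (→) rewrites ((d * c) + 0) into (d * c), reaching cost 3 (bound 3)

(d * c)   [cost 3]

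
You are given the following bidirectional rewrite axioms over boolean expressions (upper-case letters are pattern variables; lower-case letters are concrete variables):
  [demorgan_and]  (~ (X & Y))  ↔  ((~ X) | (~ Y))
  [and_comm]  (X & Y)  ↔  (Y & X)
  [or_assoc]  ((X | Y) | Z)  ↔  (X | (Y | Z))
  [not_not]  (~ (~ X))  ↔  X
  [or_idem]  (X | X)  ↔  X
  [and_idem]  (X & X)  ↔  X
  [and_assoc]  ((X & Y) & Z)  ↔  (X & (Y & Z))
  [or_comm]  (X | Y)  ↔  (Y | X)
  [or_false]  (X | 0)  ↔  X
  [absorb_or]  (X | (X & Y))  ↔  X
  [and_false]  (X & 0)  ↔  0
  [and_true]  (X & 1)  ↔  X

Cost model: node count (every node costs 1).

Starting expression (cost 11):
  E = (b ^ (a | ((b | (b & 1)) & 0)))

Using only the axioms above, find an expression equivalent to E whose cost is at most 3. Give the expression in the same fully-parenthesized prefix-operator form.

step 1: absorb_or (→) rewrites (b | (b & 1)) into b, now (b ^ (a | (b & 0)))
step 2: and_false (→) rewrites (b & 0) into 0, now (b ^ (a | 0))
step 3: or_false (→) rewrites (a | 0) into a, reaching cost 3 (bound 3)

(b ^ a)   [cost 3]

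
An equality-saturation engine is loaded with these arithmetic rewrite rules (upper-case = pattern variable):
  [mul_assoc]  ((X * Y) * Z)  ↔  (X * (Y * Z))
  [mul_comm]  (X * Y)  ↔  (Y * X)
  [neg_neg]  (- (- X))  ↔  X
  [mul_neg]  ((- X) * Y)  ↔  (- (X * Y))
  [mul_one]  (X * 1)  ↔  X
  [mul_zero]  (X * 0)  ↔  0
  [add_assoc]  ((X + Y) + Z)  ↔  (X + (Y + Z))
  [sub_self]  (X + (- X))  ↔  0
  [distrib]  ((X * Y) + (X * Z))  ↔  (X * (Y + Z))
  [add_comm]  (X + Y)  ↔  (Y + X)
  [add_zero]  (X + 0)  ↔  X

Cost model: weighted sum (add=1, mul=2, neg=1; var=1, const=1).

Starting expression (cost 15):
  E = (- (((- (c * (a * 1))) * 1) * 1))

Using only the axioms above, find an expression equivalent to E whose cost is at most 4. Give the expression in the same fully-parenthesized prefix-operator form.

step 1: mul_one (→) rewrites (a * 1) into a, now (- (((- (c * a)) * 1) * 1))
step 2: mul_one (→) rewrites (((- (c * a)) * 1) * 1) into ((- (c * a)) * 1), now (- ((- (c * a)) * 1))
step 3: mul_one (→) rewrites ((- (c * a)) * 1) into (- (c * a)), now (- (- (c * a)))
step 4: neg_neg (→) rewrites (- (- (c * a))) into (c * a), reaching cost 4 (bound 4)

(c * a)   [cost 4]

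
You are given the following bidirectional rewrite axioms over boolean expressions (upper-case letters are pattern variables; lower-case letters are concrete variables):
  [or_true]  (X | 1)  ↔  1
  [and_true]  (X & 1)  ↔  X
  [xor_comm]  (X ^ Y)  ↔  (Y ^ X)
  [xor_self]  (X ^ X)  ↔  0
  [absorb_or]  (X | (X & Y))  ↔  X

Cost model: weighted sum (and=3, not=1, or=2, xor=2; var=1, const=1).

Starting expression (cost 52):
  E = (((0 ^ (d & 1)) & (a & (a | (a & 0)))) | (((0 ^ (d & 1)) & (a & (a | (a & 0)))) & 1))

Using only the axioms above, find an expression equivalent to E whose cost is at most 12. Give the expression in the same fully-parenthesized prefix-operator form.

(1) (((0 ^ (d & 1)) & (a & (a | (a & 0)))) | (((0 ^ (d & 1)) & (a & (a | (a & 0)))) & 1))  =[absorb_or →]=  ((0 ^ (d & 1)) & (a & (a | (a & 0))))
(2) (a | (a & 0))  =[absorb_or →]=  a    ⊢ ((0 ^ (d & 1)) & (a & a))
(3) (d & 1)  =[and_true →]=  d    ⊢ cost 12, within 12

((0 ^ d) & (a & a))   [cost 12]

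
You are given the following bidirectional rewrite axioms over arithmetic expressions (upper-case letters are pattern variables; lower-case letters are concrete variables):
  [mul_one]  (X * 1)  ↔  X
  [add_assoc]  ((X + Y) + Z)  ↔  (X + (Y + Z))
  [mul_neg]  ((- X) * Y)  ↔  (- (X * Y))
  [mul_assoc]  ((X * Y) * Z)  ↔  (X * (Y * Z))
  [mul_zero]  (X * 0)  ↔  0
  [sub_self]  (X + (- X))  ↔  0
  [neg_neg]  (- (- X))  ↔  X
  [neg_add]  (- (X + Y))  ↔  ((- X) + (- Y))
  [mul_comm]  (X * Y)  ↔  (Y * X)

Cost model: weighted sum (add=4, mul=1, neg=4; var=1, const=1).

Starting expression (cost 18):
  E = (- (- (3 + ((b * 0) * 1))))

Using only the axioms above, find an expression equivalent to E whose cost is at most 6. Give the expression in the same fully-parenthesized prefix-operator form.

step 1: neg_neg (→) rewrites (- (- (3 + ((b * 0) * 1)))) into (3 + ((b * 0) * 1))
step 2: mul_zero (→) rewrites (b * 0) into 0, now (3 + (0 * 1))
step 3: mul_one (→) rewrites (0 * 1) into 0, reaching cost 6 (bound 6)

(3 + 0)   [cost 6]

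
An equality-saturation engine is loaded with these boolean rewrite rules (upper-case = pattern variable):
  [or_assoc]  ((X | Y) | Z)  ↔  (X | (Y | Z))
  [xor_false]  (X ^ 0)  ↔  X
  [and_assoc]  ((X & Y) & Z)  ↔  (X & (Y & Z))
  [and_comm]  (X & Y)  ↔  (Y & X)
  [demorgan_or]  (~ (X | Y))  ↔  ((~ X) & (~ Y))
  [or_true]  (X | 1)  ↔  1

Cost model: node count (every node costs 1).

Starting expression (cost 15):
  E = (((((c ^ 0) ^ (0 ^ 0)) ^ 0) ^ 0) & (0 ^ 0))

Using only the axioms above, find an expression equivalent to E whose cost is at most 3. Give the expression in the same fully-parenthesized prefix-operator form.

step 1: xor_false (→) rewrites ((((c ^ 0) ^ (0 ^ 0)) ^ 0) ^ 0) into (((c ^ 0) ^ (0 ^ 0)) ^ 0), now ((((c ^ 0) ^ (0 ^ 0)) ^ 0) & (0 ^ 0))
step 2: xor_false (→) rewrites (0 ^ 0) into 0, now ((((c ^ 0) ^ 0) ^ 0) & (0 ^ 0))
step 3: xor_false (→) rewrites (0 ^ 0) into 0, now ((((c ^ 0) ^ 0) ^ 0) & 0)
step 4: xor_false (→) rewrites (c ^ 0) into c, now (((c ^ 0) ^ 0) & 0)
step 5: xor_false (→) rewrites ((c ^ 0) ^ 0) into (c ^ 0), now ((c ^ 0) & 0)
step 6: xor_false (→) rewrites (c ^ 0) into c, reaching cost 3 (bound 3)

(c & 0)   [cost 3]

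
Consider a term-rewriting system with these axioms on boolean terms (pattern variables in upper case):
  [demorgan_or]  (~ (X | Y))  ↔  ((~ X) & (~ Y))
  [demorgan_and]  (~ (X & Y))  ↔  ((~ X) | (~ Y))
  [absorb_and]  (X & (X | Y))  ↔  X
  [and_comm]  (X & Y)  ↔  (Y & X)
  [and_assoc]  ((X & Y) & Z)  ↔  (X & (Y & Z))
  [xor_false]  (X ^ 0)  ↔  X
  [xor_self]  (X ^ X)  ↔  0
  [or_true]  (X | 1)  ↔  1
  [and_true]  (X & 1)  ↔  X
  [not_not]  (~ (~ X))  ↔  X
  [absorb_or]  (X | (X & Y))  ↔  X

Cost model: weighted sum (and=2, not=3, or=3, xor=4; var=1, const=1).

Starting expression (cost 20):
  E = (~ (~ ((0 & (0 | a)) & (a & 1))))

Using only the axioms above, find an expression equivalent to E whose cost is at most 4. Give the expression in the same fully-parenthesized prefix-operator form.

step 1: absorb_and (→) rewrites (0 & (0 | a)) into 0, now (~ (~ (0 & (a & 1))))
step 2: not_not (→) rewrites (~ (~ (0 & (a & 1)))) into (0 & (a & 1))
step 3: and_true (→) rewrites (a & 1) into a, reaching cost 4 (bound 4)

(0 & a)   [cost 4]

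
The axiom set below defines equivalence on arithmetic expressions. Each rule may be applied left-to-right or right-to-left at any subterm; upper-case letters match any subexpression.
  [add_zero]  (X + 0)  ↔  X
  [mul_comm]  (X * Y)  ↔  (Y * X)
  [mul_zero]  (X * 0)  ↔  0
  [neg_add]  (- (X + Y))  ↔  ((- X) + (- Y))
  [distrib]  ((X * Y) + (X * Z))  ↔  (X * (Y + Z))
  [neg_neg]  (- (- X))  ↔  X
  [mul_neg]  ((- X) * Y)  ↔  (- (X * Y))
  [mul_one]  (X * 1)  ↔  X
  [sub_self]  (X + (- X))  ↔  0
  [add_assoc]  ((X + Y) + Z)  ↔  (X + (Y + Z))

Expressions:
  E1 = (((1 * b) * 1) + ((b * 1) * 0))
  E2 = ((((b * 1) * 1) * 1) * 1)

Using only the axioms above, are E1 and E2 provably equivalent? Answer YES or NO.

YES

step 1: mul_one (→) rewrites (b * 1) into b, now (((1 * b) * 1) + (b * 0))
step 2: mul_zero (→) rewrites (b * 0) into 0, now (((1 * b) * 1) + 0)
step 3: add_zero (→) rewrites (((1 * b) * 1) + 0) into ((1 * b) * 1)
step 4: mul_comm (→) rewrites (1 * b) into (b * 1), now ((b * 1) * 1)
step 5: mul_one (←) rewrites ((b * 1) * 1) into (((b * 1) * 1) * 1)
step 6: mul_one (←) rewrites b into (b * 1), which is E2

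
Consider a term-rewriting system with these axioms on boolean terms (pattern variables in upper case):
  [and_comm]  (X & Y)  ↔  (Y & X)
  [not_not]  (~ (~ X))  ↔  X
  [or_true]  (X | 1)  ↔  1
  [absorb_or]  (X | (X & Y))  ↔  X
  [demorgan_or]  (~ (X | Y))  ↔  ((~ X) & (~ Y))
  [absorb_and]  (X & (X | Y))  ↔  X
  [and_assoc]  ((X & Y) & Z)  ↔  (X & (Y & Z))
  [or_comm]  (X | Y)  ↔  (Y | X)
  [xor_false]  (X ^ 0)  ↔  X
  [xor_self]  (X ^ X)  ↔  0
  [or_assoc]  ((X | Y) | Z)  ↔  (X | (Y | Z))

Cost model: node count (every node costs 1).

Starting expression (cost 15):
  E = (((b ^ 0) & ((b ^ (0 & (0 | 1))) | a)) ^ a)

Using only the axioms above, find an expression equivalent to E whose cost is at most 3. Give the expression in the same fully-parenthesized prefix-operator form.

(b ^ a)   [cost 3]

(1) (0 & (0 | 1))  =[absorb_and →]=  0    ⊢ (((b ^ 0) & ((b ^ 0) | a)) ^ a)
(2) ((b ^ 0) & ((b ^ 0) | a))  =[absorb_and →]=  (b ^ 0)    ⊢ ((b ^ 0) ^ a)
(3) (b ^ 0)  =[xor_false →]=  b    ⊢ cost 3, within 3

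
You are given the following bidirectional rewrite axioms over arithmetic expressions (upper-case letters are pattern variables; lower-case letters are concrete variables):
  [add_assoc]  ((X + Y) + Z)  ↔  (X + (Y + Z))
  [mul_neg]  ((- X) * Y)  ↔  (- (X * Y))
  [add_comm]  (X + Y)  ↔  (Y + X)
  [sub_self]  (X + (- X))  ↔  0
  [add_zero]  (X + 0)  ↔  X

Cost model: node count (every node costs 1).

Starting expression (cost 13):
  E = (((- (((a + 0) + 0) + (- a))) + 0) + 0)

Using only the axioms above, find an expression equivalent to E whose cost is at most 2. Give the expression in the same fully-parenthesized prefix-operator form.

step 1: add_zero (→) rewrites (a + 0) into a, now (((- ((a + 0) + (- a))) + 0) + 0)
step 2: add_zero (→) rewrites (a + 0) into a, now (((- (a + (- a))) + 0) + 0)
step 3: add_zero (→) rewrites ((- (a + (- a))) + 0) into (- (a + (- a))), now ((- (a + (- a))) + 0)
step 4: sub_self (→) rewrites (a + (- a)) into 0, now ((- 0) + 0)
step 5: add_zero (→) rewrites ((- 0) + 0) into (- 0), reaching cost 2 (bound 2)

(- 0)   [cost 2]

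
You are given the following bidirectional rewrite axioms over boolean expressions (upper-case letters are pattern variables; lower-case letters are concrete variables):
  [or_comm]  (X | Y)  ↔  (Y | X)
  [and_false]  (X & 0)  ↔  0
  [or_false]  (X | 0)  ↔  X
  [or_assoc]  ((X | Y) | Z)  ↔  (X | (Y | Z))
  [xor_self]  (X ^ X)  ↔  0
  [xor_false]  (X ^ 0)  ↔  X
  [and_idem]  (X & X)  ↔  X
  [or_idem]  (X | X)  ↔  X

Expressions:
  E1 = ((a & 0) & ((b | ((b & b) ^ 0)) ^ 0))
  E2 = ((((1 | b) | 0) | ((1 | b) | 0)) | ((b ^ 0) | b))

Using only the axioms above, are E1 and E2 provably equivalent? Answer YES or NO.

All listed rules preserve value, hence provable equivalence implies equal values everywhere; look for a separating assignment.
a=0, b=0 gives E1 ↦ 0, E2 ↦ 1; values differ ⇒ not provably equivalent.

NO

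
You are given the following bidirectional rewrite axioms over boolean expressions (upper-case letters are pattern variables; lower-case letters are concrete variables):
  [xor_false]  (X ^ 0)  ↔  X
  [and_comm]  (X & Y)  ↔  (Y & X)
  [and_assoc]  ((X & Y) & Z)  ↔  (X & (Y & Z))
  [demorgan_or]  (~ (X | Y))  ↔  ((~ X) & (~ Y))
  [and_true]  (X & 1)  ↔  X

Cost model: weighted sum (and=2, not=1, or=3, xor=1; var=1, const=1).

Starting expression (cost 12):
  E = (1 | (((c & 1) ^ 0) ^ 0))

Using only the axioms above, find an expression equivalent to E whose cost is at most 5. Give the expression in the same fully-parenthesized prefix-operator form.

(1 | c)   [cost 5]

(1) (c & 1)  =[and_true →]=  c    ⊢ (1 | ((c ^ 0) ^ 0))
(2) ((c ^ 0) ^ 0)  =[xor_false →]=  (c ^ 0)    ⊢ (1 | (c ^ 0))
(3) (c ^ 0)  =[xor_false →]=  c    ⊢ cost 5, within 5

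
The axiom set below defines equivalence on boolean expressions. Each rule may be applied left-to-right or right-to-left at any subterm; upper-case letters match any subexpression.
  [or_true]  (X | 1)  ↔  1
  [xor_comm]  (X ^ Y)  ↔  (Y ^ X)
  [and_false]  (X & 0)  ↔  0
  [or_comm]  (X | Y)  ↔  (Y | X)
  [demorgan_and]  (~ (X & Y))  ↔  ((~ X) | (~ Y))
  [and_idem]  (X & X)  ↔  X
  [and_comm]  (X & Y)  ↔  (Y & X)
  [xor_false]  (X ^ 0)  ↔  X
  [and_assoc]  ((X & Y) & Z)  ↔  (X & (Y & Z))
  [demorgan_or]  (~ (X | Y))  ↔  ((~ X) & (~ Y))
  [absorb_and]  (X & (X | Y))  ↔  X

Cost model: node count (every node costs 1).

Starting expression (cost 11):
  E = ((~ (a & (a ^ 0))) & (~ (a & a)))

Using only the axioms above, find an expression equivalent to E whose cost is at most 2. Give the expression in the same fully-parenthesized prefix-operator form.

(~ a)   [cost 2]

(1) (a ^ 0)  =[xor_false →]=  a    ⊢ ((~ (a & a)) & (~ (a & a)))
(2) ((~ (a & a)) & (~ (a & a)))  =[and_idem →]=  (~ (a & a))
(3) (a & a)  =[and_idem →]=  a    ⊢ cost 2, within 2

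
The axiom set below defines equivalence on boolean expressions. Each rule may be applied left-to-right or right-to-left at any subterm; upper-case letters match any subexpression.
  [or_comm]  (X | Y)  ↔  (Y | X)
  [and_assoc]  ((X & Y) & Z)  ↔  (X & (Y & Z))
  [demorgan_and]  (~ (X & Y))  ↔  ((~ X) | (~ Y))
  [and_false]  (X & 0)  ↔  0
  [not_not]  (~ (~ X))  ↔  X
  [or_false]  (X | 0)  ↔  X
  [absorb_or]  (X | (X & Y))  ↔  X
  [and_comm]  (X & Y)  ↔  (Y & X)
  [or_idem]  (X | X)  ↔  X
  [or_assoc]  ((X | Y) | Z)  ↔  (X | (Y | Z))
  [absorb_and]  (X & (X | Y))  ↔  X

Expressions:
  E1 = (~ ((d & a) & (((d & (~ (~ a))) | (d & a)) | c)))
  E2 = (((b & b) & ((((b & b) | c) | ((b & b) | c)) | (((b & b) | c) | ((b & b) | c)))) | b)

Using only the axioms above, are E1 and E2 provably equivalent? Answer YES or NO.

All listed rules preserve value, hence provable equivalence implies equal values everywhere; look for a separating assignment.
a=0, b=0, c=0, d=0 gives E1 ↦ 1, E2 ↦ 0; values differ ⇒ not provably equivalent.

NO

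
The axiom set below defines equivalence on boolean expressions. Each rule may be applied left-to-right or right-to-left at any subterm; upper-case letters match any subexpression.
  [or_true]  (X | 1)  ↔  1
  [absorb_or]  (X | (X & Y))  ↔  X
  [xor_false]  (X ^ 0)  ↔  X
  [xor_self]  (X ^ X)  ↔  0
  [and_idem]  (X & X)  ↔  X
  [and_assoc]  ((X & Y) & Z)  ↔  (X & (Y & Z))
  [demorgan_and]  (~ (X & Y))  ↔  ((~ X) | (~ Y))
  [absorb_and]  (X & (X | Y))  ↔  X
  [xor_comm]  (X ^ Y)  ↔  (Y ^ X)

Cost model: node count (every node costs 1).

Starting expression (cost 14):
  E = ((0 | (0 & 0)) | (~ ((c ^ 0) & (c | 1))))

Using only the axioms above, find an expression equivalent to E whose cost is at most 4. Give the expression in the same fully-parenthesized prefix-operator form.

step 1: xor_false (→) rewrites (c ^ 0) into c, now ((0 | (0 & 0)) | (~ (c & (c | 1))))
step 2: absorb_or (→) rewrites (0 | (0 & 0)) into 0, now (0 | (~ (c & (c | 1))))
step 3: absorb_and (→) rewrites (c & (c | 1)) into c, reaching cost 4 (bound 4)

(0 | (~ c))   [cost 4]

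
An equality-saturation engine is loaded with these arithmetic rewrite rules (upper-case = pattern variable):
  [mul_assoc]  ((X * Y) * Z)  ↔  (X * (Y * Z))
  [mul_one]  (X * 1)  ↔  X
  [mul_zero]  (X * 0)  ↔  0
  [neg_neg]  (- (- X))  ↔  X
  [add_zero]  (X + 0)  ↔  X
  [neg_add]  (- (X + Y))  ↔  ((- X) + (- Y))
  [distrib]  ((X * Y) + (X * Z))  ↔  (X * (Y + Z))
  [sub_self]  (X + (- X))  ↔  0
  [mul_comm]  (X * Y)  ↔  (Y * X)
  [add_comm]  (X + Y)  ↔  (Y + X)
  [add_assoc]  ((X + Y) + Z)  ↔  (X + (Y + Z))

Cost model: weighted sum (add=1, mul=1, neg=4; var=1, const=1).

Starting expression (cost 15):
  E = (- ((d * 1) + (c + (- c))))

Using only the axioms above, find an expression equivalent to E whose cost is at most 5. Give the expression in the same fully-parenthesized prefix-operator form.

1. [sub_self →] (c + (- c))  →  0;  E = (- ((d * 1) + 0))
2. [mul_one →] (d * 1)  →  d;  E = (- (d + 0))
3. [add_zero →] (d + 0)  →  d;  cost 5 ≤ 5, done

(- d)   [cost 5]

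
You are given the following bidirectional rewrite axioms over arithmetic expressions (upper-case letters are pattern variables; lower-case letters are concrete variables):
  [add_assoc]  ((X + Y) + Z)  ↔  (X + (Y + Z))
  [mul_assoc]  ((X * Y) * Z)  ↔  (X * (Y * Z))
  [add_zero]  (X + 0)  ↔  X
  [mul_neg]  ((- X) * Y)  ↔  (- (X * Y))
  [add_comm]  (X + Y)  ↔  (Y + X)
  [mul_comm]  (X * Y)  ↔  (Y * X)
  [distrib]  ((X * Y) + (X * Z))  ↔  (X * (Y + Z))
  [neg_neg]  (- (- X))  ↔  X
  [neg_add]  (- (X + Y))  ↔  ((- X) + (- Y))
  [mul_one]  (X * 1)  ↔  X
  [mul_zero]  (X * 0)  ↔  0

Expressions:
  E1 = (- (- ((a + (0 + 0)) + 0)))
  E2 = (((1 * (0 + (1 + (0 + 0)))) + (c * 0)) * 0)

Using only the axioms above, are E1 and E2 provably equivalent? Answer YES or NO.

Every axiom is a valid identity, so a rewrite proof would force E1 and E2 to agree under every assignment.
At a=1, c=0: E1 = 1 but E2 = 0; they differ, so no derivation exists.

NO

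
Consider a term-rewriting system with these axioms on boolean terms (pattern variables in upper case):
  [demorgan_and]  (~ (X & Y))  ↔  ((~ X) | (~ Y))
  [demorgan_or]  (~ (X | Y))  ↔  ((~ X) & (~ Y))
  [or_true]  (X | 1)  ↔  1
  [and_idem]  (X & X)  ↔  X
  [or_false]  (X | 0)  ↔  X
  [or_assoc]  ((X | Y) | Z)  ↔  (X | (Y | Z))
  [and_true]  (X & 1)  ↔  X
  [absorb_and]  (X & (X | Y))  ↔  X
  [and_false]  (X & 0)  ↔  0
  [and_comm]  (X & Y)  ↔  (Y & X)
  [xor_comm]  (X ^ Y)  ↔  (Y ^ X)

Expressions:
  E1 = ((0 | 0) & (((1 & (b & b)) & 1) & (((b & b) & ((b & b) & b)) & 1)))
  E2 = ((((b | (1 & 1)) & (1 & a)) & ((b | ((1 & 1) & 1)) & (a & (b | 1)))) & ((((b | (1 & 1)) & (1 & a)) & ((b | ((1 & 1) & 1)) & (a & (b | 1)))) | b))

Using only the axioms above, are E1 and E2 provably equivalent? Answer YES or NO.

NO

Every axiom is a valid identity, so a rewrite proof would force E1 and E2 to agree under every assignment.
At a=1, b=0: E1 = 0 but E2 = 1; they differ, so no derivation exists.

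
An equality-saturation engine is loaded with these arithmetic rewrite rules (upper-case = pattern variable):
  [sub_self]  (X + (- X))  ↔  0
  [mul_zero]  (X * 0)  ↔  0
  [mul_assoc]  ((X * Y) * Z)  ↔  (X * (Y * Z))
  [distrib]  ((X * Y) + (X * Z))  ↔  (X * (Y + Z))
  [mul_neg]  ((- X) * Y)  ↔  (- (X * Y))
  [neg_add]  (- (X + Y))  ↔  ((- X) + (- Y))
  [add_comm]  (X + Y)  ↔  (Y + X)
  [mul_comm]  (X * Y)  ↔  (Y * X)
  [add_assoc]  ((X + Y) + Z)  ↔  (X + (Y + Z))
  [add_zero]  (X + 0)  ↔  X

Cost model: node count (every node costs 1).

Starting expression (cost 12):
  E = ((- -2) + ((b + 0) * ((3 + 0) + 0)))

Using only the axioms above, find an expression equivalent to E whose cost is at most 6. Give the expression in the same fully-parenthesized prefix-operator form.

((- -2) + (b * 3))   [cost 6]

1. [add_zero →] (b + 0)  →  b;  E = ((- -2) + (b * ((3 + 0) + 0)))
2. [add_zero →] ((3 + 0) + 0)  →  (3 + 0);  E = ((- -2) + (b * (3 + 0)))
3. [add_zero →] (3 + 0)  →  3;  cost 6 ≤ 6, done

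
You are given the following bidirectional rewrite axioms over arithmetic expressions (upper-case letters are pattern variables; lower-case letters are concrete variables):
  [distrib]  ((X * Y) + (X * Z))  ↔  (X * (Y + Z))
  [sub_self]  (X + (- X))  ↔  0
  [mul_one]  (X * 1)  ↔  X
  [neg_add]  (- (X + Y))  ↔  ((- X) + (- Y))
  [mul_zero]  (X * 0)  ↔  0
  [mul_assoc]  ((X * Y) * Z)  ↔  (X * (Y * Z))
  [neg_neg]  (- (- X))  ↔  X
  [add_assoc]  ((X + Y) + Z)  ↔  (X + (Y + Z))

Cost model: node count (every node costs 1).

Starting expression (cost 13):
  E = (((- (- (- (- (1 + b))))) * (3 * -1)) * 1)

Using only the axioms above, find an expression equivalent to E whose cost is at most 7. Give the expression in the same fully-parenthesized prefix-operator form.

((1 + b) * (3 * -1))   [cost 7]

(1) (((- (- (- (- (1 + b))))) * (3 * -1)) * 1)  =[mul_one →]=  ((- (- (- (- (1 + b))))) * (3 * -1))
(2) (- (- (1 + b)))  =[neg_neg →]=  (1 + b)    ⊢ ((- (- (1 + b))) * (3 * -1))
(3) (- (- (1 + b)))  =[neg_neg →]=  (1 + b)    ⊢ cost 7, within 7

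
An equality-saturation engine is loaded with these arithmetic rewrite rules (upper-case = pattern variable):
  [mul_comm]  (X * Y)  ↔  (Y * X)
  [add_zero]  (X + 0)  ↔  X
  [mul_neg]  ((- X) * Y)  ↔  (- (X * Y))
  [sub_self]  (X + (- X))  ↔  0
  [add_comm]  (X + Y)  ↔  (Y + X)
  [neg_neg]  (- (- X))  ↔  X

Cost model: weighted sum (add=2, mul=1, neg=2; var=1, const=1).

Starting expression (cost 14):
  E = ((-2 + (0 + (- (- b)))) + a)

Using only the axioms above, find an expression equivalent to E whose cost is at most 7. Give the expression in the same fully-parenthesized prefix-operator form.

1. [add_comm →] (0 + (- (- b)))  →  ((- (- b)) + 0);  E = ((-2 + ((- (- b)) + 0)) + a)
2. [neg_neg →] (- (- b))  →  b;  E = ((-2 + (b + 0)) + a)
3. [add_zero →] (b + 0)  →  b;  cost 7 ≤ 7, done

((-2 + b) + a)   [cost 7]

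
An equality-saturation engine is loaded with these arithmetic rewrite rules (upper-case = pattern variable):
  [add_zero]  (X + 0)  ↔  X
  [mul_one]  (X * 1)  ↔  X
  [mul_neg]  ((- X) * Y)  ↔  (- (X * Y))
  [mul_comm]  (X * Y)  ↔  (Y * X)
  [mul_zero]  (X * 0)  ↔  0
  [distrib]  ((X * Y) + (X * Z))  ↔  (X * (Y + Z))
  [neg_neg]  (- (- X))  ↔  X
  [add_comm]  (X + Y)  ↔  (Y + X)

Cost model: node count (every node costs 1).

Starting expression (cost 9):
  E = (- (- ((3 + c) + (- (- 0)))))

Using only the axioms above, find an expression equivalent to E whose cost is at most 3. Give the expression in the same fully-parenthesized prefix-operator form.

step 1: neg_neg (→) rewrites (- (- 0)) into 0, now (- (- ((3 + c) + 0)))
step 2: neg_neg (→) rewrites (- (- ((3 + c) + 0))) into ((3 + c) + 0)
step 3: add_zero (→) rewrites ((3 + c) + 0) into (3 + c), reaching cost 3 (bound 3)

(3 + c)   [cost 3]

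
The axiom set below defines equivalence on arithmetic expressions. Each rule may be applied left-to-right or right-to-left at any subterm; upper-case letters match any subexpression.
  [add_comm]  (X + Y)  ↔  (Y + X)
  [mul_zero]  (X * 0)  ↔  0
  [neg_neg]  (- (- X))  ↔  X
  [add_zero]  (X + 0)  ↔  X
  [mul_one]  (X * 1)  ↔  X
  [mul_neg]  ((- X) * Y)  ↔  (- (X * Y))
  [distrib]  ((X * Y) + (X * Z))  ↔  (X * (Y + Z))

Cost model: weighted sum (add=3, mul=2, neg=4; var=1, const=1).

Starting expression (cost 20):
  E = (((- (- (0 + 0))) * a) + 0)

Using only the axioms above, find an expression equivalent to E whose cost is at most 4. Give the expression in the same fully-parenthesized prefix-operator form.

step 1: add_zero (→) rewrites (((- (- (0 + 0))) * a) + 0) into ((- (- (0 + 0))) * a)
step 2: neg_neg (→) rewrites (- (- (0 + 0))) into (0 + 0), now ((0 + 0) * a)
step 3: add_zero (→) rewrites (0 + 0) into 0, reaching cost 4 (bound 4)

(0 * a)   [cost 4]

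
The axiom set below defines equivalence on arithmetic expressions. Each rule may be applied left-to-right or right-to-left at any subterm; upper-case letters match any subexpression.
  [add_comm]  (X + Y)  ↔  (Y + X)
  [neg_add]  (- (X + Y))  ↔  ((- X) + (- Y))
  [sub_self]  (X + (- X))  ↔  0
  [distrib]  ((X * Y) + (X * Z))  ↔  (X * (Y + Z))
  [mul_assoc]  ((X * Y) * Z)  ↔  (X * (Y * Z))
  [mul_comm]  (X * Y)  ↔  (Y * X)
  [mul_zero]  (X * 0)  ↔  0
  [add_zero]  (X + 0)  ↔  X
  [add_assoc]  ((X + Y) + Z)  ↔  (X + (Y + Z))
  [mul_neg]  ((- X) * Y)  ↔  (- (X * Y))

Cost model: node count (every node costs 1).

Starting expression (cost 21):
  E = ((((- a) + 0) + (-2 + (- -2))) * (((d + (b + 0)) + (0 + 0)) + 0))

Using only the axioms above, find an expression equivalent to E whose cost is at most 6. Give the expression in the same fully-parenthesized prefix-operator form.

((- a) * (d + b))   [cost 6]

step 1: add_zero (→) rewrites (b + 0) into b, now ((((- a) + 0) + (-2 + (- -2))) * (((d + b) + (0 + 0)) + 0))
step 2: add_zero (→) rewrites (0 + 0) into 0, now ((((- a) + 0) + (-2 + (- -2))) * (((d + b) + 0) + 0))
step 3: add_zero (→) rewrites (((d + b) + 0) + 0) into ((d + b) + 0), now ((((- a) + 0) + (-2 + (- -2))) * ((d + b) + 0))
step 4: add_zero (→) rewrites ((d + b) + 0) into (d + b), now ((((- a) + 0) + (-2 + (- -2))) * (d + b))
step 5: sub_self (→) rewrites (-2 + (- -2)) into 0, now ((((- a) + 0) + 0) * (d + b))
step 6: add_zero (→) rewrites ((- a) + 0) into (- a), now (((- a) + 0) * (d + b))
step 7: add_zero (→) rewrites ((- a) + 0) into (- a), reaching cost 6 (bound 6)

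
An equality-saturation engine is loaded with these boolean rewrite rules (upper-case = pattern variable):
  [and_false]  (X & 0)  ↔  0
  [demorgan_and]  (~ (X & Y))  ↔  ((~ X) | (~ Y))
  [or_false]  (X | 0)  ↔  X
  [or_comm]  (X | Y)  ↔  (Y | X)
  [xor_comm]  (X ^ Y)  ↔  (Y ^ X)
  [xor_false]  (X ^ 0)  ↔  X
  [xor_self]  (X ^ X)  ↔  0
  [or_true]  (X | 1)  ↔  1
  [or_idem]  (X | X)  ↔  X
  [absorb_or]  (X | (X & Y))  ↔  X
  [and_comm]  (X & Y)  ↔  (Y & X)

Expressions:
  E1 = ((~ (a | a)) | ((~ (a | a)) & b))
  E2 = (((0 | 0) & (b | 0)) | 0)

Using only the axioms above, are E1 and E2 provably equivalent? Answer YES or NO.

NO

The axioms are sound identities: if E1 ↔* E2 then E1 and E2 evaluate identically under any assignment.
Under a=0, b=0: E1 evaluates to 1, E2 to 0. Distinct ⇒ no rewrite sequence connects them.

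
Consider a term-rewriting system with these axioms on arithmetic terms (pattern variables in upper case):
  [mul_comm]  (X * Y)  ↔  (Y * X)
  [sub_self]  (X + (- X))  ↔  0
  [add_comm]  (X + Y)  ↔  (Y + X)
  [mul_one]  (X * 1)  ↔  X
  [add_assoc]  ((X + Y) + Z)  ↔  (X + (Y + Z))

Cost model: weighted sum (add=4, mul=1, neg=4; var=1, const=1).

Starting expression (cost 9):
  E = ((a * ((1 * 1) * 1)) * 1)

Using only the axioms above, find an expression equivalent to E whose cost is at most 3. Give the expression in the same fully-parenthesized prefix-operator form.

(a * 1)   [cost 3]

(1) ((1 * 1) * 1)  =[mul_one →]=  (1 * 1)    ⊢ ((a * (1 * 1)) * 1)
(2) (1 * 1)  =[mul_one →]=  1    ⊢ ((a * 1) * 1)
(3) ((a * 1) * 1)  =[mul_one →]=  (a * 1)    ⊢ cost 3, within 3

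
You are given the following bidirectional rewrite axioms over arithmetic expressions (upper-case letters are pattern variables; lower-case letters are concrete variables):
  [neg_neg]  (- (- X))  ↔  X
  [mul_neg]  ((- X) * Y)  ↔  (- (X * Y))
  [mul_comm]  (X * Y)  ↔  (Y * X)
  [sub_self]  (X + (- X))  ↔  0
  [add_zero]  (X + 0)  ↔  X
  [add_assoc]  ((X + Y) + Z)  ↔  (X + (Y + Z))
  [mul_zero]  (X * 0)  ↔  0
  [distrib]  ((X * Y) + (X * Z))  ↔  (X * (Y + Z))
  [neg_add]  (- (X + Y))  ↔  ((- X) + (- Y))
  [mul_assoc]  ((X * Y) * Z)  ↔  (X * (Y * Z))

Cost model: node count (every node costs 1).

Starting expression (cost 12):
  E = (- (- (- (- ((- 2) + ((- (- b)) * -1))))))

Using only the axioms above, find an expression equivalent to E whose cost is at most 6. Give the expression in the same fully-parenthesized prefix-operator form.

((- 2) + (b * -1))   [cost 6]

step 1: neg_neg (→) rewrites (- (- b)) into b, now (- (- (- (- ((- 2) + (b * -1))))))
step 2: neg_neg (→) rewrites (- (- (- (- ((- 2) + (b * -1)))))) into (- (- ((- 2) + (b * -1))))
step 3: neg_neg (→) rewrites (- (- ((- 2) + (b * -1)))) into ((- 2) + (b * -1)), reaching cost 6 (bound 6)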